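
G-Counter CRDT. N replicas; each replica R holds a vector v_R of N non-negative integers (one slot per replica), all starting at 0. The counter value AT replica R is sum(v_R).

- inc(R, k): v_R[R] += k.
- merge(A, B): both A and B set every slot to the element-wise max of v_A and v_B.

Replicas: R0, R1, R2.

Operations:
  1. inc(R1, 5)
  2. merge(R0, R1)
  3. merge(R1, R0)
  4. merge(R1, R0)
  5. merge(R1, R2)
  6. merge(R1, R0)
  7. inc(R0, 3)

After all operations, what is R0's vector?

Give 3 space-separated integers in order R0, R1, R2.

Op 1: inc R1 by 5 -> R1=(0,5,0) value=5
Op 2: merge R0<->R1 -> R0=(0,5,0) R1=(0,5,0)
Op 3: merge R1<->R0 -> R1=(0,5,0) R0=(0,5,0)
Op 4: merge R1<->R0 -> R1=(0,5,0) R0=(0,5,0)
Op 5: merge R1<->R2 -> R1=(0,5,0) R2=(0,5,0)
Op 6: merge R1<->R0 -> R1=(0,5,0) R0=(0,5,0)
Op 7: inc R0 by 3 -> R0=(3,5,0) value=8

Answer: 3 5 0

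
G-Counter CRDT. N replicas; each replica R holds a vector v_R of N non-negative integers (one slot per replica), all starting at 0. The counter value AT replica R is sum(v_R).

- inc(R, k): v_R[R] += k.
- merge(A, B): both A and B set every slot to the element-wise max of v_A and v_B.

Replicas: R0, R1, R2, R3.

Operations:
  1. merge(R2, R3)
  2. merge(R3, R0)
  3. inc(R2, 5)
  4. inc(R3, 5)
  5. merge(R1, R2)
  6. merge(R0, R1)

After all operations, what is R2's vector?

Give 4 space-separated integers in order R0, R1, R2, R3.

Op 1: merge R2<->R3 -> R2=(0,0,0,0) R3=(0,0,0,0)
Op 2: merge R3<->R0 -> R3=(0,0,0,0) R0=(0,0,0,0)
Op 3: inc R2 by 5 -> R2=(0,0,5,0) value=5
Op 4: inc R3 by 5 -> R3=(0,0,0,5) value=5
Op 5: merge R1<->R2 -> R1=(0,0,5,0) R2=(0,0,5,0)
Op 6: merge R0<->R1 -> R0=(0,0,5,0) R1=(0,0,5,0)

Answer: 0 0 5 0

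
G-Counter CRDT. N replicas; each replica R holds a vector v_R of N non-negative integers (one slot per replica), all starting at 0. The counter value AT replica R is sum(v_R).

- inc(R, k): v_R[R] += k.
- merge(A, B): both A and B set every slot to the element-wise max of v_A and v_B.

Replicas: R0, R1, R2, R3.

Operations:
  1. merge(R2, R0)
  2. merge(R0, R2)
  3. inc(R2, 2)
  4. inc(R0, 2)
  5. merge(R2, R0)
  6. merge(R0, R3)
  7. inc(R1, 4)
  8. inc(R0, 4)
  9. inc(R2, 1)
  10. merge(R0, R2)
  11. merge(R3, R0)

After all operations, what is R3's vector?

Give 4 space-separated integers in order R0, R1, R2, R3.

Answer: 6 0 3 0

Derivation:
Op 1: merge R2<->R0 -> R2=(0,0,0,0) R0=(0,0,0,0)
Op 2: merge R0<->R2 -> R0=(0,0,0,0) R2=(0,0,0,0)
Op 3: inc R2 by 2 -> R2=(0,0,2,0) value=2
Op 4: inc R0 by 2 -> R0=(2,0,0,0) value=2
Op 5: merge R2<->R0 -> R2=(2,0,2,0) R0=(2,0,2,0)
Op 6: merge R0<->R3 -> R0=(2,0,2,0) R3=(2,0,2,0)
Op 7: inc R1 by 4 -> R1=(0,4,0,0) value=4
Op 8: inc R0 by 4 -> R0=(6,0,2,0) value=8
Op 9: inc R2 by 1 -> R2=(2,0,3,0) value=5
Op 10: merge R0<->R2 -> R0=(6,0,3,0) R2=(6,0,3,0)
Op 11: merge R3<->R0 -> R3=(6,0,3,0) R0=(6,0,3,0)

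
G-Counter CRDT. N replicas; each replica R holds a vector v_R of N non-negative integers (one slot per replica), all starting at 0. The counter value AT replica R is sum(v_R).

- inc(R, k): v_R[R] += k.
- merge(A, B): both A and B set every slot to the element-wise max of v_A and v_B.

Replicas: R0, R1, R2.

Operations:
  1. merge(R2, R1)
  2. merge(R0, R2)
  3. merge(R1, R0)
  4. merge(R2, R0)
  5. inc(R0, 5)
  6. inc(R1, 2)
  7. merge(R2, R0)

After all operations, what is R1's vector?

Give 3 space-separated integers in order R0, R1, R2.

Answer: 0 2 0

Derivation:
Op 1: merge R2<->R1 -> R2=(0,0,0) R1=(0,0,0)
Op 2: merge R0<->R2 -> R0=(0,0,0) R2=(0,0,0)
Op 3: merge R1<->R0 -> R1=(0,0,0) R0=(0,0,0)
Op 4: merge R2<->R0 -> R2=(0,0,0) R0=(0,0,0)
Op 5: inc R0 by 5 -> R0=(5,0,0) value=5
Op 6: inc R1 by 2 -> R1=(0,2,0) value=2
Op 7: merge R2<->R0 -> R2=(5,0,0) R0=(5,0,0)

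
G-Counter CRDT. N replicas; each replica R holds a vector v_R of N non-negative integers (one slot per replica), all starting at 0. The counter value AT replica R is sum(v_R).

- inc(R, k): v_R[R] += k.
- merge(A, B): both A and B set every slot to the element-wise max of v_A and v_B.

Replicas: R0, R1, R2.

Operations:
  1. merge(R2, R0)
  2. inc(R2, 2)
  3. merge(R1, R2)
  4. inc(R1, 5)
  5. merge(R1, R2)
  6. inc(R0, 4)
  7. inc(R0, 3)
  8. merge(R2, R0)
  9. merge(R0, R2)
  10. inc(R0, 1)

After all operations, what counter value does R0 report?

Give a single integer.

Op 1: merge R2<->R0 -> R2=(0,0,0) R0=(0,0,0)
Op 2: inc R2 by 2 -> R2=(0,0,2) value=2
Op 3: merge R1<->R2 -> R1=(0,0,2) R2=(0,0,2)
Op 4: inc R1 by 5 -> R1=(0,5,2) value=7
Op 5: merge R1<->R2 -> R1=(0,5,2) R2=(0,5,2)
Op 6: inc R0 by 4 -> R0=(4,0,0) value=4
Op 7: inc R0 by 3 -> R0=(7,0,0) value=7
Op 8: merge R2<->R0 -> R2=(7,5,2) R0=(7,5,2)
Op 9: merge R0<->R2 -> R0=(7,5,2) R2=(7,5,2)
Op 10: inc R0 by 1 -> R0=(8,5,2) value=15

Answer: 15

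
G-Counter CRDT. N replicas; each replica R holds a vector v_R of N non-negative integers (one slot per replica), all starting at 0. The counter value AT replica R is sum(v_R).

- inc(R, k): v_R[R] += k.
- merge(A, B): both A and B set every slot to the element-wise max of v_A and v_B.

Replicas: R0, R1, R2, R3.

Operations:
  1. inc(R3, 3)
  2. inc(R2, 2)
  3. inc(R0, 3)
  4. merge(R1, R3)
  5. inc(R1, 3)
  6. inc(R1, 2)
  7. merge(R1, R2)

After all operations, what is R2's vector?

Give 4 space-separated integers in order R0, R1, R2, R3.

Answer: 0 5 2 3

Derivation:
Op 1: inc R3 by 3 -> R3=(0,0,0,3) value=3
Op 2: inc R2 by 2 -> R2=(0,0,2,0) value=2
Op 3: inc R0 by 3 -> R0=(3,0,0,0) value=3
Op 4: merge R1<->R3 -> R1=(0,0,0,3) R3=(0,0,0,3)
Op 5: inc R1 by 3 -> R1=(0,3,0,3) value=6
Op 6: inc R1 by 2 -> R1=(0,5,0,3) value=8
Op 7: merge R1<->R2 -> R1=(0,5,2,3) R2=(0,5,2,3)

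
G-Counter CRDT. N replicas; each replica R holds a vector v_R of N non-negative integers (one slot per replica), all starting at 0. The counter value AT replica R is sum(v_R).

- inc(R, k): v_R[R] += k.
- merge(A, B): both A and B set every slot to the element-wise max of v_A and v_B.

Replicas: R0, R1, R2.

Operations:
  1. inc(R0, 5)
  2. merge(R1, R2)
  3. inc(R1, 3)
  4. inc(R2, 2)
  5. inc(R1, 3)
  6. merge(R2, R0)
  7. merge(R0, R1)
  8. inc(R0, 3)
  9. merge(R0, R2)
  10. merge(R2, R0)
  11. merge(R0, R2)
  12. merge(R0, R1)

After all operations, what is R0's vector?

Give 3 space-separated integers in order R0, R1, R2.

Answer: 8 6 2

Derivation:
Op 1: inc R0 by 5 -> R0=(5,0,0) value=5
Op 2: merge R1<->R2 -> R1=(0,0,0) R2=(0,0,0)
Op 3: inc R1 by 3 -> R1=(0,3,0) value=3
Op 4: inc R2 by 2 -> R2=(0,0,2) value=2
Op 5: inc R1 by 3 -> R1=(0,6,0) value=6
Op 6: merge R2<->R0 -> R2=(5,0,2) R0=(5,0,2)
Op 7: merge R0<->R1 -> R0=(5,6,2) R1=(5,6,2)
Op 8: inc R0 by 3 -> R0=(8,6,2) value=16
Op 9: merge R0<->R2 -> R0=(8,6,2) R2=(8,6,2)
Op 10: merge R2<->R0 -> R2=(8,6,2) R0=(8,6,2)
Op 11: merge R0<->R2 -> R0=(8,6,2) R2=(8,6,2)
Op 12: merge R0<->R1 -> R0=(8,6,2) R1=(8,6,2)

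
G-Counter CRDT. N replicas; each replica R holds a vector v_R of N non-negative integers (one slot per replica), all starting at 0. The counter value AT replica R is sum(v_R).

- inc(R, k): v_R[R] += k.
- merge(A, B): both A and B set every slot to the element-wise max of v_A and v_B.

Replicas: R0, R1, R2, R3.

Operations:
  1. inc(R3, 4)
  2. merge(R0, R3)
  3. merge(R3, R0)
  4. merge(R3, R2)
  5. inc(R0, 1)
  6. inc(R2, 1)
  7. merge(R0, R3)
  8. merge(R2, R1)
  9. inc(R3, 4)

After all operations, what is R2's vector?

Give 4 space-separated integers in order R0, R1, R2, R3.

Answer: 0 0 1 4

Derivation:
Op 1: inc R3 by 4 -> R3=(0,0,0,4) value=4
Op 2: merge R0<->R3 -> R0=(0,0,0,4) R3=(0,0,0,4)
Op 3: merge R3<->R0 -> R3=(0,0,0,4) R0=(0,0,0,4)
Op 4: merge R3<->R2 -> R3=(0,0,0,4) R2=(0,0,0,4)
Op 5: inc R0 by 1 -> R0=(1,0,0,4) value=5
Op 6: inc R2 by 1 -> R2=(0,0,1,4) value=5
Op 7: merge R0<->R3 -> R0=(1,0,0,4) R3=(1,0,0,4)
Op 8: merge R2<->R1 -> R2=(0,0,1,4) R1=(0,0,1,4)
Op 9: inc R3 by 4 -> R3=(1,0,0,8) value=9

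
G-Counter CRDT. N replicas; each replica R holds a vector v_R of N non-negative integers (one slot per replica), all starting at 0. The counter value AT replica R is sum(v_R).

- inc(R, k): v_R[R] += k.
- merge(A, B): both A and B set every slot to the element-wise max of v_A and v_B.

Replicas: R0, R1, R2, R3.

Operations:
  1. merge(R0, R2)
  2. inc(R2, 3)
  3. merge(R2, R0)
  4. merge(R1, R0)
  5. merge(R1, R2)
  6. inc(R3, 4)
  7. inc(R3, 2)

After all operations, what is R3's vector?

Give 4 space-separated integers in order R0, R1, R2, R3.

Op 1: merge R0<->R2 -> R0=(0,0,0,0) R2=(0,0,0,0)
Op 2: inc R2 by 3 -> R2=(0,0,3,0) value=3
Op 3: merge R2<->R0 -> R2=(0,0,3,0) R0=(0,0,3,0)
Op 4: merge R1<->R0 -> R1=(0,0,3,0) R0=(0,0,3,0)
Op 5: merge R1<->R2 -> R1=(0,0,3,0) R2=(0,0,3,0)
Op 6: inc R3 by 4 -> R3=(0,0,0,4) value=4
Op 7: inc R3 by 2 -> R3=(0,0,0,6) value=6

Answer: 0 0 0 6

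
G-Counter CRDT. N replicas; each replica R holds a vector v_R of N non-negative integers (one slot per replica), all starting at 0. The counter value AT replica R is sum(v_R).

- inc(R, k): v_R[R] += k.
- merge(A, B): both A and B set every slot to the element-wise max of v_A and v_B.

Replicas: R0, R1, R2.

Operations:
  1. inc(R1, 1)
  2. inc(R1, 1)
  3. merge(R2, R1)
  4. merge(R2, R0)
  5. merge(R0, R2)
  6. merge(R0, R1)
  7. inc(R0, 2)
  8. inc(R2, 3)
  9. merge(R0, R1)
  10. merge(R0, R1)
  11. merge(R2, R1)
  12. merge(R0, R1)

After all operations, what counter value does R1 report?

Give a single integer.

Op 1: inc R1 by 1 -> R1=(0,1,0) value=1
Op 2: inc R1 by 1 -> R1=(0,2,0) value=2
Op 3: merge R2<->R1 -> R2=(0,2,0) R1=(0,2,0)
Op 4: merge R2<->R0 -> R2=(0,2,0) R0=(0,2,0)
Op 5: merge R0<->R2 -> R0=(0,2,0) R2=(0,2,0)
Op 6: merge R0<->R1 -> R0=(0,2,0) R1=(0,2,0)
Op 7: inc R0 by 2 -> R0=(2,2,0) value=4
Op 8: inc R2 by 3 -> R2=(0,2,3) value=5
Op 9: merge R0<->R1 -> R0=(2,2,0) R1=(2,2,0)
Op 10: merge R0<->R1 -> R0=(2,2,0) R1=(2,2,0)
Op 11: merge R2<->R1 -> R2=(2,2,3) R1=(2,2,3)
Op 12: merge R0<->R1 -> R0=(2,2,3) R1=(2,2,3)

Answer: 7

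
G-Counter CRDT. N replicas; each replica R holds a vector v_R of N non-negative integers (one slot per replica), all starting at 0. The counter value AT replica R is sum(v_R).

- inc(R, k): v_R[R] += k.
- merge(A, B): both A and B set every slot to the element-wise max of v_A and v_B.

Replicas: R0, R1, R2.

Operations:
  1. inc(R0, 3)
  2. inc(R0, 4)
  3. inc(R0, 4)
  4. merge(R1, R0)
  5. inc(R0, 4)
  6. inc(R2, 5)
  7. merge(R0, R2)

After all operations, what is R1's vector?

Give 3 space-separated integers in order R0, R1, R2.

Op 1: inc R0 by 3 -> R0=(3,0,0) value=3
Op 2: inc R0 by 4 -> R0=(7,0,0) value=7
Op 3: inc R0 by 4 -> R0=(11,0,0) value=11
Op 4: merge R1<->R0 -> R1=(11,0,0) R0=(11,0,0)
Op 5: inc R0 by 4 -> R0=(15,0,0) value=15
Op 6: inc R2 by 5 -> R2=(0,0,5) value=5
Op 7: merge R0<->R2 -> R0=(15,0,5) R2=(15,0,5)

Answer: 11 0 0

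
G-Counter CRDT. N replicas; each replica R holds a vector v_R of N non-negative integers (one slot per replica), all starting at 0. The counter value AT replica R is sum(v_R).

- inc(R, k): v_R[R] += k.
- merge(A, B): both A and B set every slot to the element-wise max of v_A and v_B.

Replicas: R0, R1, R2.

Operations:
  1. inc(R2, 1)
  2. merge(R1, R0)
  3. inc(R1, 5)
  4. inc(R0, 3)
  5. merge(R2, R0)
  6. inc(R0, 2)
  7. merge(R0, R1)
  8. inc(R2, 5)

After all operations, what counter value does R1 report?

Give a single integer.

Answer: 11

Derivation:
Op 1: inc R2 by 1 -> R2=(0,0,1) value=1
Op 2: merge R1<->R0 -> R1=(0,0,0) R0=(0,0,0)
Op 3: inc R1 by 5 -> R1=(0,5,0) value=5
Op 4: inc R0 by 3 -> R0=(3,0,0) value=3
Op 5: merge R2<->R0 -> R2=(3,0,1) R0=(3,0,1)
Op 6: inc R0 by 2 -> R0=(5,0,1) value=6
Op 7: merge R0<->R1 -> R0=(5,5,1) R1=(5,5,1)
Op 8: inc R2 by 5 -> R2=(3,0,6) value=9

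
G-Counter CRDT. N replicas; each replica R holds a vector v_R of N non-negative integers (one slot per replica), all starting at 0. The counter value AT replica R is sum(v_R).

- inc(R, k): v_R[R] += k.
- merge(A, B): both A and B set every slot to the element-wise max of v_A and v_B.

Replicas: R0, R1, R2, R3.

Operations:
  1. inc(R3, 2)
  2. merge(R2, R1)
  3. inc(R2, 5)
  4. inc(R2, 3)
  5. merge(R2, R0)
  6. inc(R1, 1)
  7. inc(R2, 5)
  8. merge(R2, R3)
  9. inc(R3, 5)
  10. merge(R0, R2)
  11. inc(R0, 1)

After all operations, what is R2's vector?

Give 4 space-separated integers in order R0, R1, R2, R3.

Answer: 0 0 13 2

Derivation:
Op 1: inc R3 by 2 -> R3=(0,0,0,2) value=2
Op 2: merge R2<->R1 -> R2=(0,0,0,0) R1=(0,0,0,0)
Op 3: inc R2 by 5 -> R2=(0,0,5,0) value=5
Op 4: inc R2 by 3 -> R2=(0,0,8,0) value=8
Op 5: merge R2<->R0 -> R2=(0,0,8,0) R0=(0,0,8,0)
Op 6: inc R1 by 1 -> R1=(0,1,0,0) value=1
Op 7: inc R2 by 5 -> R2=(0,0,13,0) value=13
Op 8: merge R2<->R3 -> R2=(0,0,13,2) R3=(0,0,13,2)
Op 9: inc R3 by 5 -> R3=(0,0,13,7) value=20
Op 10: merge R0<->R2 -> R0=(0,0,13,2) R2=(0,0,13,2)
Op 11: inc R0 by 1 -> R0=(1,0,13,2) value=16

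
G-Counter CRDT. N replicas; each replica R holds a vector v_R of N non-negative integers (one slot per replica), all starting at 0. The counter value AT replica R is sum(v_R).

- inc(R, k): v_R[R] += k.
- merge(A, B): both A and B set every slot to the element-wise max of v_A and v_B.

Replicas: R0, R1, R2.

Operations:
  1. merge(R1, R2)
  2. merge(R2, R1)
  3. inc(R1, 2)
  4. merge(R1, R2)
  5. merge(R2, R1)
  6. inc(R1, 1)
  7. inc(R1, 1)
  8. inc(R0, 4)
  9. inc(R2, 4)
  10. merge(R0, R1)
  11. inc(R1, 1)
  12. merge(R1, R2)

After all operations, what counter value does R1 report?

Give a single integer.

Answer: 13

Derivation:
Op 1: merge R1<->R2 -> R1=(0,0,0) R2=(0,0,0)
Op 2: merge R2<->R1 -> R2=(0,0,0) R1=(0,0,0)
Op 3: inc R1 by 2 -> R1=(0,2,0) value=2
Op 4: merge R1<->R2 -> R1=(0,2,0) R2=(0,2,0)
Op 5: merge R2<->R1 -> R2=(0,2,0) R1=(0,2,0)
Op 6: inc R1 by 1 -> R1=(0,3,0) value=3
Op 7: inc R1 by 1 -> R1=(0,4,0) value=4
Op 8: inc R0 by 4 -> R0=(4,0,0) value=4
Op 9: inc R2 by 4 -> R2=(0,2,4) value=6
Op 10: merge R0<->R1 -> R0=(4,4,0) R1=(4,4,0)
Op 11: inc R1 by 1 -> R1=(4,5,0) value=9
Op 12: merge R1<->R2 -> R1=(4,5,4) R2=(4,5,4)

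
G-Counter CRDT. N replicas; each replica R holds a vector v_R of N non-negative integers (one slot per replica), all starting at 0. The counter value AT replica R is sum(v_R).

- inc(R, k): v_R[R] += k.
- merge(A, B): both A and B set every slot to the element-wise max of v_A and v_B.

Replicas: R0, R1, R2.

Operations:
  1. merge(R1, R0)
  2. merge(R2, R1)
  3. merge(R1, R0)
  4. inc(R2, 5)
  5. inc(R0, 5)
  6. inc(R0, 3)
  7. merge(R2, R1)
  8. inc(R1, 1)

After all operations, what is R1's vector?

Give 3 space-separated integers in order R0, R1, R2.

Answer: 0 1 5

Derivation:
Op 1: merge R1<->R0 -> R1=(0,0,0) R0=(0,0,0)
Op 2: merge R2<->R1 -> R2=(0,0,0) R1=(0,0,0)
Op 3: merge R1<->R0 -> R1=(0,0,0) R0=(0,0,0)
Op 4: inc R2 by 5 -> R2=(0,0,5) value=5
Op 5: inc R0 by 5 -> R0=(5,0,0) value=5
Op 6: inc R0 by 3 -> R0=(8,0,0) value=8
Op 7: merge R2<->R1 -> R2=(0,0,5) R1=(0,0,5)
Op 8: inc R1 by 1 -> R1=(0,1,5) value=6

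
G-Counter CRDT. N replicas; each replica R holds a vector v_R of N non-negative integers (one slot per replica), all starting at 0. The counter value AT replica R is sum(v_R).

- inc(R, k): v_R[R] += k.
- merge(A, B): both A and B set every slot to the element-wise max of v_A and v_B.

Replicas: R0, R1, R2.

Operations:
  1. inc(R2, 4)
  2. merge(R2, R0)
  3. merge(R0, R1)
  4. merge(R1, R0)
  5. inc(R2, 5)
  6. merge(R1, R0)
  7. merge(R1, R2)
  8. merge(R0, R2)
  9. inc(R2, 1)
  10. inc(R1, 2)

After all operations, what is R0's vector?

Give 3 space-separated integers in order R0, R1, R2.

Answer: 0 0 9

Derivation:
Op 1: inc R2 by 4 -> R2=(0,0,4) value=4
Op 2: merge R2<->R0 -> R2=(0,0,4) R0=(0,0,4)
Op 3: merge R0<->R1 -> R0=(0,0,4) R1=(0,0,4)
Op 4: merge R1<->R0 -> R1=(0,0,4) R0=(0,0,4)
Op 5: inc R2 by 5 -> R2=(0,0,9) value=9
Op 6: merge R1<->R0 -> R1=(0,0,4) R0=(0,0,4)
Op 7: merge R1<->R2 -> R1=(0,0,9) R2=(0,0,9)
Op 8: merge R0<->R2 -> R0=(0,0,9) R2=(0,0,9)
Op 9: inc R2 by 1 -> R2=(0,0,10) value=10
Op 10: inc R1 by 2 -> R1=(0,2,9) value=11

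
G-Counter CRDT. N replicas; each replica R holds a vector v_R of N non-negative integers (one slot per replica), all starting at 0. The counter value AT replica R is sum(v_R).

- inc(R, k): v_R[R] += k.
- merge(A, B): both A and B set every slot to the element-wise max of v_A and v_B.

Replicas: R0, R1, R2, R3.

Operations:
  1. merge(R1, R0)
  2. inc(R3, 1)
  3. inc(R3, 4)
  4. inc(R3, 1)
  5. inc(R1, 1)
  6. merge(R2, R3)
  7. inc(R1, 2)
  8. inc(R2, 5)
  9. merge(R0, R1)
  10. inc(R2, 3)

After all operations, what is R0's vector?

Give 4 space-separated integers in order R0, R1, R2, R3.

Answer: 0 3 0 0

Derivation:
Op 1: merge R1<->R0 -> R1=(0,0,0,0) R0=(0,0,0,0)
Op 2: inc R3 by 1 -> R3=(0,0,0,1) value=1
Op 3: inc R3 by 4 -> R3=(0,0,0,5) value=5
Op 4: inc R3 by 1 -> R3=(0,0,0,6) value=6
Op 5: inc R1 by 1 -> R1=(0,1,0,0) value=1
Op 6: merge R2<->R3 -> R2=(0,0,0,6) R3=(0,0,0,6)
Op 7: inc R1 by 2 -> R1=(0,3,0,0) value=3
Op 8: inc R2 by 5 -> R2=(0,0,5,6) value=11
Op 9: merge R0<->R1 -> R0=(0,3,0,0) R1=(0,3,0,0)
Op 10: inc R2 by 3 -> R2=(0,0,8,6) value=14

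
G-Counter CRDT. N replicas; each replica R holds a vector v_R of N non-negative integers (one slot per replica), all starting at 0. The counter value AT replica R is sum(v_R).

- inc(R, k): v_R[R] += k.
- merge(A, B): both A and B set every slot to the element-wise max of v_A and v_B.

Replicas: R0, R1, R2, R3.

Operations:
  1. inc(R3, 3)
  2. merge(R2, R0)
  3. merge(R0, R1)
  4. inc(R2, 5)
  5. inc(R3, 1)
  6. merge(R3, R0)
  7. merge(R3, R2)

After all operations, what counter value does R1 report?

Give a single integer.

Op 1: inc R3 by 3 -> R3=(0,0,0,3) value=3
Op 2: merge R2<->R0 -> R2=(0,0,0,0) R0=(0,0,0,0)
Op 3: merge R0<->R1 -> R0=(0,0,0,0) R1=(0,0,0,0)
Op 4: inc R2 by 5 -> R2=(0,0,5,0) value=5
Op 5: inc R3 by 1 -> R3=(0,0,0,4) value=4
Op 6: merge R3<->R0 -> R3=(0,0,0,4) R0=(0,0,0,4)
Op 7: merge R3<->R2 -> R3=(0,0,5,4) R2=(0,0,5,4)

Answer: 0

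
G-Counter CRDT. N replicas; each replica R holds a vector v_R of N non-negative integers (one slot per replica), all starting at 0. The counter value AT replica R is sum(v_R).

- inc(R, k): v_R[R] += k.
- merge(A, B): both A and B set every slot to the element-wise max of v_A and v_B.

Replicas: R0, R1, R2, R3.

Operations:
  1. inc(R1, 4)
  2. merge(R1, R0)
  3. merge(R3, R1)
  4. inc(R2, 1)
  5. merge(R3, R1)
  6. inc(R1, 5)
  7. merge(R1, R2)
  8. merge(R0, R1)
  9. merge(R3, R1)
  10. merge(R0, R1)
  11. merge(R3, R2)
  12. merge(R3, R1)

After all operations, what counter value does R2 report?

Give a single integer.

Answer: 10

Derivation:
Op 1: inc R1 by 4 -> R1=(0,4,0,0) value=4
Op 2: merge R1<->R0 -> R1=(0,4,0,0) R0=(0,4,0,0)
Op 3: merge R3<->R1 -> R3=(0,4,0,0) R1=(0,4,0,0)
Op 4: inc R2 by 1 -> R2=(0,0,1,0) value=1
Op 5: merge R3<->R1 -> R3=(0,4,0,0) R1=(0,4,0,0)
Op 6: inc R1 by 5 -> R1=(0,9,0,0) value=9
Op 7: merge R1<->R2 -> R1=(0,9,1,0) R2=(0,9,1,0)
Op 8: merge R0<->R1 -> R0=(0,9,1,0) R1=(0,9,1,0)
Op 9: merge R3<->R1 -> R3=(0,9,1,0) R1=(0,9,1,0)
Op 10: merge R0<->R1 -> R0=(0,9,1,0) R1=(0,9,1,0)
Op 11: merge R3<->R2 -> R3=(0,9,1,0) R2=(0,9,1,0)
Op 12: merge R3<->R1 -> R3=(0,9,1,0) R1=(0,9,1,0)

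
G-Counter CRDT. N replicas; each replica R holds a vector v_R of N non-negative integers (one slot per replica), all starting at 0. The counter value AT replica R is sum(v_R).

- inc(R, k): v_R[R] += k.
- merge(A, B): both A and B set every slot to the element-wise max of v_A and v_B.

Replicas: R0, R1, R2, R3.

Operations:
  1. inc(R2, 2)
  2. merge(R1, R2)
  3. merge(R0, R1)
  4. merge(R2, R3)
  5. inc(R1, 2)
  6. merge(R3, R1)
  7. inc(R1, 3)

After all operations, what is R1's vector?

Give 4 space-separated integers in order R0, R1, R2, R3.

Op 1: inc R2 by 2 -> R2=(0,0,2,0) value=2
Op 2: merge R1<->R2 -> R1=(0,0,2,0) R2=(0,0,2,0)
Op 3: merge R0<->R1 -> R0=(0,0,2,0) R1=(0,0,2,0)
Op 4: merge R2<->R3 -> R2=(0,0,2,0) R3=(0,0,2,0)
Op 5: inc R1 by 2 -> R1=(0,2,2,0) value=4
Op 6: merge R3<->R1 -> R3=(0,2,2,0) R1=(0,2,2,0)
Op 7: inc R1 by 3 -> R1=(0,5,2,0) value=7

Answer: 0 5 2 0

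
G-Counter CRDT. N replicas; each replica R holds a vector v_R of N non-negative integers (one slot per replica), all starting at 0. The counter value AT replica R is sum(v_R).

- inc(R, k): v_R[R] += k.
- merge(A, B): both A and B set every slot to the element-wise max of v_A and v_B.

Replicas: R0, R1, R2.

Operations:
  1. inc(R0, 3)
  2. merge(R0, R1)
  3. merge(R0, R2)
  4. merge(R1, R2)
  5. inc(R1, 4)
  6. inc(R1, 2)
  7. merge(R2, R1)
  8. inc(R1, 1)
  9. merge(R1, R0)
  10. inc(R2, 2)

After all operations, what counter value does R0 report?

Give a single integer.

Answer: 10

Derivation:
Op 1: inc R0 by 3 -> R0=(3,0,0) value=3
Op 2: merge R0<->R1 -> R0=(3,0,0) R1=(3,0,0)
Op 3: merge R0<->R2 -> R0=(3,0,0) R2=(3,0,0)
Op 4: merge R1<->R2 -> R1=(3,0,0) R2=(3,0,0)
Op 5: inc R1 by 4 -> R1=(3,4,0) value=7
Op 6: inc R1 by 2 -> R1=(3,6,0) value=9
Op 7: merge R2<->R1 -> R2=(3,6,0) R1=(3,6,0)
Op 8: inc R1 by 1 -> R1=(3,7,0) value=10
Op 9: merge R1<->R0 -> R1=(3,7,0) R0=(3,7,0)
Op 10: inc R2 by 2 -> R2=(3,6,2) value=11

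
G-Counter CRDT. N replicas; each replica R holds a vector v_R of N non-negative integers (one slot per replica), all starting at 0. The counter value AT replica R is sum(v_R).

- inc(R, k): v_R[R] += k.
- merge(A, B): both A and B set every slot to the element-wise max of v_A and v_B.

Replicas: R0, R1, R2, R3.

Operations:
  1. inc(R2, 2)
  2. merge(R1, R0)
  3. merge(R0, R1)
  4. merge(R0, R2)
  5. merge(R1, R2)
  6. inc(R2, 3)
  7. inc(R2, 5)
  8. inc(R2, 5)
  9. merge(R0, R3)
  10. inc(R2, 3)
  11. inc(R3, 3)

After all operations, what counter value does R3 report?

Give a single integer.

Op 1: inc R2 by 2 -> R2=(0,0,2,0) value=2
Op 2: merge R1<->R0 -> R1=(0,0,0,0) R0=(0,0,0,0)
Op 3: merge R0<->R1 -> R0=(0,0,0,0) R1=(0,0,0,0)
Op 4: merge R0<->R2 -> R0=(0,0,2,0) R2=(0,0,2,0)
Op 5: merge R1<->R2 -> R1=(0,0,2,0) R2=(0,0,2,0)
Op 6: inc R2 by 3 -> R2=(0,0,5,0) value=5
Op 7: inc R2 by 5 -> R2=(0,0,10,0) value=10
Op 8: inc R2 by 5 -> R2=(0,0,15,0) value=15
Op 9: merge R0<->R3 -> R0=(0,0,2,0) R3=(0,0,2,0)
Op 10: inc R2 by 3 -> R2=(0,0,18,0) value=18
Op 11: inc R3 by 3 -> R3=(0,0,2,3) value=5

Answer: 5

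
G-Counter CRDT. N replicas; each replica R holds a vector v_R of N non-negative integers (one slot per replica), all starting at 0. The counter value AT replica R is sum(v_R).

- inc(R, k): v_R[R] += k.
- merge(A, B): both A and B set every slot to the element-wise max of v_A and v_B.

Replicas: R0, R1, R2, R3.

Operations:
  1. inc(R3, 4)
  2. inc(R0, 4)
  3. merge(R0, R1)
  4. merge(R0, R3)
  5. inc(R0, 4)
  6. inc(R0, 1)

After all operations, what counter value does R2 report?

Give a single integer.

Op 1: inc R3 by 4 -> R3=(0,0,0,4) value=4
Op 2: inc R0 by 4 -> R0=(4,0,0,0) value=4
Op 3: merge R0<->R1 -> R0=(4,0,0,0) R1=(4,0,0,0)
Op 4: merge R0<->R3 -> R0=(4,0,0,4) R3=(4,0,0,4)
Op 5: inc R0 by 4 -> R0=(8,0,0,4) value=12
Op 6: inc R0 by 1 -> R0=(9,0,0,4) value=13

Answer: 0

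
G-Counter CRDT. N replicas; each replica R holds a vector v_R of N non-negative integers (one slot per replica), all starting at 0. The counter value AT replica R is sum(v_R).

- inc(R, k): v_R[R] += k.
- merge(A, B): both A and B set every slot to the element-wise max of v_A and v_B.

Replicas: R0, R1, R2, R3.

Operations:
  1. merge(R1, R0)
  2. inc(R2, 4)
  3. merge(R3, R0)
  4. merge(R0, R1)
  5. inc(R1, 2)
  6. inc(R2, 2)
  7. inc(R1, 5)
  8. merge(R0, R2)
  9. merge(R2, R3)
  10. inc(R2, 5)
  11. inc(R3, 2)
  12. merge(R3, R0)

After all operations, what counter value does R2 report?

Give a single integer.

Op 1: merge R1<->R0 -> R1=(0,0,0,0) R0=(0,0,0,0)
Op 2: inc R2 by 4 -> R2=(0,0,4,0) value=4
Op 3: merge R3<->R0 -> R3=(0,0,0,0) R0=(0,0,0,0)
Op 4: merge R0<->R1 -> R0=(0,0,0,0) R1=(0,0,0,0)
Op 5: inc R1 by 2 -> R1=(0,2,0,0) value=2
Op 6: inc R2 by 2 -> R2=(0,0,6,0) value=6
Op 7: inc R1 by 5 -> R1=(0,7,0,0) value=7
Op 8: merge R0<->R2 -> R0=(0,0,6,0) R2=(0,0,6,0)
Op 9: merge R2<->R3 -> R2=(0,0,6,0) R3=(0,0,6,0)
Op 10: inc R2 by 5 -> R2=(0,0,11,0) value=11
Op 11: inc R3 by 2 -> R3=(0,0,6,2) value=8
Op 12: merge R3<->R0 -> R3=(0,0,6,2) R0=(0,0,6,2)

Answer: 11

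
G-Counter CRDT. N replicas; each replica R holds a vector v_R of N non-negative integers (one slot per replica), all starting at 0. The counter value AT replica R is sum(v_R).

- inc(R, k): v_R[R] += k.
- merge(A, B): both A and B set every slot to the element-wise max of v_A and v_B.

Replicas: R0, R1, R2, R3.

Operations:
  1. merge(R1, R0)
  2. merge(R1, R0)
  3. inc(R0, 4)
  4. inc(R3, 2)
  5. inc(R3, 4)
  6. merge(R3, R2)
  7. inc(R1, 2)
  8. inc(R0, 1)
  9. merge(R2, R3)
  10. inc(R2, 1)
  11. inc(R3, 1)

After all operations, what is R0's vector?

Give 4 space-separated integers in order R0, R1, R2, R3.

Op 1: merge R1<->R0 -> R1=(0,0,0,0) R0=(0,0,0,0)
Op 2: merge R1<->R0 -> R1=(0,0,0,0) R0=(0,0,0,0)
Op 3: inc R0 by 4 -> R0=(4,0,0,0) value=4
Op 4: inc R3 by 2 -> R3=(0,0,0,2) value=2
Op 5: inc R3 by 4 -> R3=(0,0,0,6) value=6
Op 6: merge R3<->R2 -> R3=(0,0,0,6) R2=(0,0,0,6)
Op 7: inc R1 by 2 -> R1=(0,2,0,0) value=2
Op 8: inc R0 by 1 -> R0=(5,0,0,0) value=5
Op 9: merge R2<->R3 -> R2=(0,0,0,6) R3=(0,0,0,6)
Op 10: inc R2 by 1 -> R2=(0,0,1,6) value=7
Op 11: inc R3 by 1 -> R3=(0,0,0,7) value=7

Answer: 5 0 0 0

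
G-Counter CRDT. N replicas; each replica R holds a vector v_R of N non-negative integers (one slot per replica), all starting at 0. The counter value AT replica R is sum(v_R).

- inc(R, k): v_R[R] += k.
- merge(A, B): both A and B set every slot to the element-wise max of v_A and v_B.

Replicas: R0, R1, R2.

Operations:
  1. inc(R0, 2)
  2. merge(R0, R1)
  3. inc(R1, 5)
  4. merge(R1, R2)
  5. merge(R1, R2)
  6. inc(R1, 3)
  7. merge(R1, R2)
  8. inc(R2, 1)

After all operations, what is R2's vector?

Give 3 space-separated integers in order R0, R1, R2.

Op 1: inc R0 by 2 -> R0=(2,0,0) value=2
Op 2: merge R0<->R1 -> R0=(2,0,0) R1=(2,0,0)
Op 3: inc R1 by 5 -> R1=(2,5,0) value=7
Op 4: merge R1<->R2 -> R1=(2,5,0) R2=(2,5,0)
Op 5: merge R1<->R2 -> R1=(2,5,0) R2=(2,5,0)
Op 6: inc R1 by 3 -> R1=(2,8,0) value=10
Op 7: merge R1<->R2 -> R1=(2,8,0) R2=(2,8,0)
Op 8: inc R2 by 1 -> R2=(2,8,1) value=11

Answer: 2 8 1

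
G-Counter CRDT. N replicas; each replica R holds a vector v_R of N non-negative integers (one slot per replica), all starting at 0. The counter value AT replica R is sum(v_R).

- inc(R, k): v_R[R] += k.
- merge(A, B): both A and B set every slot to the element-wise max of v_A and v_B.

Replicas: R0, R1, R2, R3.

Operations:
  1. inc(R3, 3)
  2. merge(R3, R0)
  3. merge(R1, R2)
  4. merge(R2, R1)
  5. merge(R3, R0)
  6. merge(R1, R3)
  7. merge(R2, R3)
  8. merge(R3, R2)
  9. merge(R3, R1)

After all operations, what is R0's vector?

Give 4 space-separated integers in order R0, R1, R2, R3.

Op 1: inc R3 by 3 -> R3=(0,0,0,3) value=3
Op 2: merge R3<->R0 -> R3=(0,0,0,3) R0=(0,0,0,3)
Op 3: merge R1<->R2 -> R1=(0,0,0,0) R2=(0,0,0,0)
Op 4: merge R2<->R1 -> R2=(0,0,0,0) R1=(0,0,0,0)
Op 5: merge R3<->R0 -> R3=(0,0,0,3) R0=(0,0,0,3)
Op 6: merge R1<->R3 -> R1=(0,0,0,3) R3=(0,0,0,3)
Op 7: merge R2<->R3 -> R2=(0,0,0,3) R3=(0,0,0,3)
Op 8: merge R3<->R2 -> R3=(0,0,0,3) R2=(0,0,0,3)
Op 9: merge R3<->R1 -> R3=(0,0,0,3) R1=(0,0,0,3)

Answer: 0 0 0 3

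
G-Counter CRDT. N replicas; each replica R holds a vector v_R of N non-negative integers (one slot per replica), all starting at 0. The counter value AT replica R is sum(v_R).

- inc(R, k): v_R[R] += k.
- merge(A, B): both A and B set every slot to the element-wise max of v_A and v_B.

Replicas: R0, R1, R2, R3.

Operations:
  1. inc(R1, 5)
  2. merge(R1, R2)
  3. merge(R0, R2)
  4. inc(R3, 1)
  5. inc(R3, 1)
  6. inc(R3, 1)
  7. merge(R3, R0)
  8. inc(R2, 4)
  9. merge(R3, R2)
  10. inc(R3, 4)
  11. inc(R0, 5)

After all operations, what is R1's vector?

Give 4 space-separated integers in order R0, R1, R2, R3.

Op 1: inc R1 by 5 -> R1=(0,5,0,0) value=5
Op 2: merge R1<->R2 -> R1=(0,5,0,0) R2=(0,5,0,0)
Op 3: merge R0<->R2 -> R0=(0,5,0,0) R2=(0,5,0,0)
Op 4: inc R3 by 1 -> R3=(0,0,0,1) value=1
Op 5: inc R3 by 1 -> R3=(0,0,0,2) value=2
Op 6: inc R3 by 1 -> R3=(0,0,0,3) value=3
Op 7: merge R3<->R0 -> R3=(0,5,0,3) R0=(0,5,0,3)
Op 8: inc R2 by 4 -> R2=(0,5,4,0) value=9
Op 9: merge R3<->R2 -> R3=(0,5,4,3) R2=(0,5,4,3)
Op 10: inc R3 by 4 -> R3=(0,5,4,7) value=16
Op 11: inc R0 by 5 -> R0=(5,5,0,3) value=13

Answer: 0 5 0 0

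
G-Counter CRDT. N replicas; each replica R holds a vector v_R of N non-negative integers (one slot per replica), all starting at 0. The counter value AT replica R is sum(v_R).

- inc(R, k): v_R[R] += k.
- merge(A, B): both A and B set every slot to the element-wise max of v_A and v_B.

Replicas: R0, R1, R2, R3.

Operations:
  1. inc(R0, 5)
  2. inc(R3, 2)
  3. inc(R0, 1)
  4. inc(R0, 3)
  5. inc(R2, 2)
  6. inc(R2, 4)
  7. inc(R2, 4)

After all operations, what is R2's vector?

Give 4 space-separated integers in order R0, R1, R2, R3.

Answer: 0 0 10 0

Derivation:
Op 1: inc R0 by 5 -> R0=(5,0,0,0) value=5
Op 2: inc R3 by 2 -> R3=(0,0,0,2) value=2
Op 3: inc R0 by 1 -> R0=(6,0,0,0) value=6
Op 4: inc R0 by 3 -> R0=(9,0,0,0) value=9
Op 5: inc R2 by 2 -> R2=(0,0,2,0) value=2
Op 6: inc R2 by 4 -> R2=(0,0,6,0) value=6
Op 7: inc R2 by 4 -> R2=(0,0,10,0) value=10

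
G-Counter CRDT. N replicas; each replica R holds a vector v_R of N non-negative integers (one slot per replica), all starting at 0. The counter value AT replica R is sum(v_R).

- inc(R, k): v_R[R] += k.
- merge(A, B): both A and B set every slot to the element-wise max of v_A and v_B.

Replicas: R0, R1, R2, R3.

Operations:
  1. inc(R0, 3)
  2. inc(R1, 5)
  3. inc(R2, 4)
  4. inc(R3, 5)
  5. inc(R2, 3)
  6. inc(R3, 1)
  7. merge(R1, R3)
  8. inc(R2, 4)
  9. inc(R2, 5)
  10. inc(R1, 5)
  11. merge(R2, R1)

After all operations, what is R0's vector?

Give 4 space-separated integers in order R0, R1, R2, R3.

Answer: 3 0 0 0

Derivation:
Op 1: inc R0 by 3 -> R0=(3,0,0,0) value=3
Op 2: inc R1 by 5 -> R1=(0,5,0,0) value=5
Op 3: inc R2 by 4 -> R2=(0,0,4,0) value=4
Op 4: inc R3 by 5 -> R3=(0,0,0,5) value=5
Op 5: inc R2 by 3 -> R2=(0,0,7,0) value=7
Op 6: inc R3 by 1 -> R3=(0,0,0,6) value=6
Op 7: merge R1<->R3 -> R1=(0,5,0,6) R3=(0,5,0,6)
Op 8: inc R2 by 4 -> R2=(0,0,11,0) value=11
Op 9: inc R2 by 5 -> R2=(0,0,16,0) value=16
Op 10: inc R1 by 5 -> R1=(0,10,0,6) value=16
Op 11: merge R2<->R1 -> R2=(0,10,16,6) R1=(0,10,16,6)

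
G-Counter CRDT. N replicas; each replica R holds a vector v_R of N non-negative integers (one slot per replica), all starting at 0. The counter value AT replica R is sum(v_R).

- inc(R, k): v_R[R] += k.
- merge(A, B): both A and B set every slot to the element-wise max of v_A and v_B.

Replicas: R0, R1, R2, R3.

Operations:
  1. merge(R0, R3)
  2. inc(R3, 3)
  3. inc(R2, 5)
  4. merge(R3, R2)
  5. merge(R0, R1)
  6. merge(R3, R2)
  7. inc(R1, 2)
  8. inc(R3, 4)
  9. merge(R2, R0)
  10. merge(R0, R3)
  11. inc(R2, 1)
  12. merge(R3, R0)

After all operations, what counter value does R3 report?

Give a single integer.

Answer: 12

Derivation:
Op 1: merge R0<->R3 -> R0=(0,0,0,0) R3=(0,0,0,0)
Op 2: inc R3 by 3 -> R3=(0,0,0,3) value=3
Op 3: inc R2 by 5 -> R2=(0,0,5,0) value=5
Op 4: merge R3<->R2 -> R3=(0,0,5,3) R2=(0,0,5,3)
Op 5: merge R0<->R1 -> R0=(0,0,0,0) R1=(0,0,0,0)
Op 6: merge R3<->R2 -> R3=(0,0,5,3) R2=(0,0,5,3)
Op 7: inc R1 by 2 -> R1=(0,2,0,0) value=2
Op 8: inc R3 by 4 -> R3=(0,0,5,7) value=12
Op 9: merge R2<->R0 -> R2=(0,0,5,3) R0=(0,0,5,3)
Op 10: merge R0<->R3 -> R0=(0,0,5,7) R3=(0,0,5,7)
Op 11: inc R2 by 1 -> R2=(0,0,6,3) value=9
Op 12: merge R3<->R0 -> R3=(0,0,5,7) R0=(0,0,5,7)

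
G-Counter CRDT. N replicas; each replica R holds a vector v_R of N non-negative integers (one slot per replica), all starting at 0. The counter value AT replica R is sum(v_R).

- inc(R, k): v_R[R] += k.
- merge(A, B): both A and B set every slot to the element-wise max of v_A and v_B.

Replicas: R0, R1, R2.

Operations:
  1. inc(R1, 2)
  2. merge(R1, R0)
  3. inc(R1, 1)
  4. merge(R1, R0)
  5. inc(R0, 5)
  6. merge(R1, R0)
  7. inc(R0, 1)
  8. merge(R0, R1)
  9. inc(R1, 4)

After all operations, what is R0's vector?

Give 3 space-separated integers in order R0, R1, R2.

Op 1: inc R1 by 2 -> R1=(0,2,0) value=2
Op 2: merge R1<->R0 -> R1=(0,2,0) R0=(0,2,0)
Op 3: inc R1 by 1 -> R1=(0,3,0) value=3
Op 4: merge R1<->R0 -> R1=(0,3,0) R0=(0,3,0)
Op 5: inc R0 by 5 -> R0=(5,3,0) value=8
Op 6: merge R1<->R0 -> R1=(5,3,0) R0=(5,3,0)
Op 7: inc R0 by 1 -> R0=(6,3,0) value=9
Op 8: merge R0<->R1 -> R0=(6,3,0) R1=(6,3,0)
Op 9: inc R1 by 4 -> R1=(6,7,0) value=13

Answer: 6 3 0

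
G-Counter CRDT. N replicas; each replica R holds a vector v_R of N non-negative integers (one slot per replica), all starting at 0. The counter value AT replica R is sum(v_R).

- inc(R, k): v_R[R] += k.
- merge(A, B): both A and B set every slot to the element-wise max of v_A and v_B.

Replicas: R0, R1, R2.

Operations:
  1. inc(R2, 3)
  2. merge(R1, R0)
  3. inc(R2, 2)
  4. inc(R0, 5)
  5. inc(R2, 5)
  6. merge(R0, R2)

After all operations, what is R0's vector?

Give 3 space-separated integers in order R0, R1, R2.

Op 1: inc R2 by 3 -> R2=(0,0,3) value=3
Op 2: merge R1<->R0 -> R1=(0,0,0) R0=(0,0,0)
Op 3: inc R2 by 2 -> R2=(0,0,5) value=5
Op 4: inc R0 by 5 -> R0=(5,0,0) value=5
Op 5: inc R2 by 5 -> R2=(0,0,10) value=10
Op 6: merge R0<->R2 -> R0=(5,0,10) R2=(5,0,10)

Answer: 5 0 10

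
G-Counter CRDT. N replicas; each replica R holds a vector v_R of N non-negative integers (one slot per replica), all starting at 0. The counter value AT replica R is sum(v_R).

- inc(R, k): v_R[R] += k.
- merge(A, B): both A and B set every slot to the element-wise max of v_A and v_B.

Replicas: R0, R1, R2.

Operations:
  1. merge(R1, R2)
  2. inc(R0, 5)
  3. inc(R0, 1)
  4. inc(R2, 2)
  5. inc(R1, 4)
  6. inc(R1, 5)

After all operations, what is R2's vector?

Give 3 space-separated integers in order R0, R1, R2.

Op 1: merge R1<->R2 -> R1=(0,0,0) R2=(0,0,0)
Op 2: inc R0 by 5 -> R0=(5,0,0) value=5
Op 3: inc R0 by 1 -> R0=(6,0,0) value=6
Op 4: inc R2 by 2 -> R2=(0,0,2) value=2
Op 5: inc R1 by 4 -> R1=(0,4,0) value=4
Op 6: inc R1 by 5 -> R1=(0,9,0) value=9

Answer: 0 0 2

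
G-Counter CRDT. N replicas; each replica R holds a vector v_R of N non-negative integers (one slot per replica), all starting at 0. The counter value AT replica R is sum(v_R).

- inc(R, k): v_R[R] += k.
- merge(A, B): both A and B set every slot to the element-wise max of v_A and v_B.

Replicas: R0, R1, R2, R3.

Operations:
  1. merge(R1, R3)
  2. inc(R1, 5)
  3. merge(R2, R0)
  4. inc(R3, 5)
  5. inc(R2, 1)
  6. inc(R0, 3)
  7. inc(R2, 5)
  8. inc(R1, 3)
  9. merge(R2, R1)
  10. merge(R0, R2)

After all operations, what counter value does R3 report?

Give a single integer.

Op 1: merge R1<->R3 -> R1=(0,0,0,0) R3=(0,0,0,0)
Op 2: inc R1 by 5 -> R1=(0,5,0,0) value=5
Op 3: merge R2<->R0 -> R2=(0,0,0,0) R0=(0,0,0,0)
Op 4: inc R3 by 5 -> R3=(0,0,0,5) value=5
Op 5: inc R2 by 1 -> R2=(0,0,1,0) value=1
Op 6: inc R0 by 3 -> R0=(3,0,0,0) value=3
Op 7: inc R2 by 5 -> R2=(0,0,6,0) value=6
Op 8: inc R1 by 3 -> R1=(0,8,0,0) value=8
Op 9: merge R2<->R1 -> R2=(0,8,6,0) R1=(0,8,6,0)
Op 10: merge R0<->R2 -> R0=(3,8,6,0) R2=(3,8,6,0)

Answer: 5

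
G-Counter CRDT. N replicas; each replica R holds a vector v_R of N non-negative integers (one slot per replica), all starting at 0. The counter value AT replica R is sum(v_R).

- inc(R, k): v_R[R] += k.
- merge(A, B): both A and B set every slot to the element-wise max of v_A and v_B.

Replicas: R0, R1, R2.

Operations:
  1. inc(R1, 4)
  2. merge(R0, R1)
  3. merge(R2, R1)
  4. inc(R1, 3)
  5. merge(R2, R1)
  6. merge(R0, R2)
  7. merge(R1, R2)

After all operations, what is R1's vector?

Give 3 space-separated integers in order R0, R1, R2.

Op 1: inc R1 by 4 -> R1=(0,4,0) value=4
Op 2: merge R0<->R1 -> R0=(0,4,0) R1=(0,4,0)
Op 3: merge R2<->R1 -> R2=(0,4,0) R1=(0,4,0)
Op 4: inc R1 by 3 -> R1=(0,7,0) value=7
Op 5: merge R2<->R1 -> R2=(0,7,0) R1=(0,7,0)
Op 6: merge R0<->R2 -> R0=(0,7,0) R2=(0,7,0)
Op 7: merge R1<->R2 -> R1=(0,7,0) R2=(0,7,0)

Answer: 0 7 0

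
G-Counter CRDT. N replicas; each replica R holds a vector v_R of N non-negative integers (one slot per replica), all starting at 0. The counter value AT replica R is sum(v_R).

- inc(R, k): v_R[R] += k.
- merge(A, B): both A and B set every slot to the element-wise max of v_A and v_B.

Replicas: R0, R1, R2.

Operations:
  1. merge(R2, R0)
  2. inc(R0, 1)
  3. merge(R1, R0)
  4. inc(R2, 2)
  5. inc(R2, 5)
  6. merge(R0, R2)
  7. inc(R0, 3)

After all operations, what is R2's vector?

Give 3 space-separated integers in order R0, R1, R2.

Op 1: merge R2<->R0 -> R2=(0,0,0) R0=(0,0,0)
Op 2: inc R0 by 1 -> R0=(1,0,0) value=1
Op 3: merge R1<->R0 -> R1=(1,0,0) R0=(1,0,0)
Op 4: inc R2 by 2 -> R2=(0,0,2) value=2
Op 5: inc R2 by 5 -> R2=(0,0,7) value=7
Op 6: merge R0<->R2 -> R0=(1,0,7) R2=(1,0,7)
Op 7: inc R0 by 3 -> R0=(4,0,7) value=11

Answer: 1 0 7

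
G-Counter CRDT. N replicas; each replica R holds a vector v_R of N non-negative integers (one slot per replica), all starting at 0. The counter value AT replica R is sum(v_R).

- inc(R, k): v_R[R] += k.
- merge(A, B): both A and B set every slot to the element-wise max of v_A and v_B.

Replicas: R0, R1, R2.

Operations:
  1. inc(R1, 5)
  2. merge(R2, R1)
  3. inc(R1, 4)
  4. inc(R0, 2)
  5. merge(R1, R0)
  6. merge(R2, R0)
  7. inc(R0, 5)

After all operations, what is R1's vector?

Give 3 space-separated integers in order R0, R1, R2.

Op 1: inc R1 by 5 -> R1=(0,5,0) value=5
Op 2: merge R2<->R1 -> R2=(0,5,0) R1=(0,5,0)
Op 3: inc R1 by 4 -> R1=(0,9,0) value=9
Op 4: inc R0 by 2 -> R0=(2,0,0) value=2
Op 5: merge R1<->R0 -> R1=(2,9,0) R0=(2,9,0)
Op 6: merge R2<->R0 -> R2=(2,9,0) R0=(2,9,0)
Op 7: inc R0 by 5 -> R0=(7,9,0) value=16

Answer: 2 9 0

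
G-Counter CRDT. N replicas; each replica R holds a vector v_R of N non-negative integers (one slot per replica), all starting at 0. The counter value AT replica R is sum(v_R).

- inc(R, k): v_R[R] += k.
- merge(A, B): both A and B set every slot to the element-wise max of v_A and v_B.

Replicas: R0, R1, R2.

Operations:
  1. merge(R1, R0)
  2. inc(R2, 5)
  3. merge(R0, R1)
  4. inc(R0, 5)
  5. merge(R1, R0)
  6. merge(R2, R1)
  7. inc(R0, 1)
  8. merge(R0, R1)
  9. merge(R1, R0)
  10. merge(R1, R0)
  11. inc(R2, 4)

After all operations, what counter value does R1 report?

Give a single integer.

Op 1: merge R1<->R0 -> R1=(0,0,0) R0=(0,0,0)
Op 2: inc R2 by 5 -> R2=(0,0,5) value=5
Op 3: merge R0<->R1 -> R0=(0,0,0) R1=(0,0,0)
Op 4: inc R0 by 5 -> R0=(5,0,0) value=5
Op 5: merge R1<->R0 -> R1=(5,0,0) R0=(5,0,0)
Op 6: merge R2<->R1 -> R2=(5,0,5) R1=(5,0,5)
Op 7: inc R0 by 1 -> R0=(6,0,0) value=6
Op 8: merge R0<->R1 -> R0=(6,0,5) R1=(6,0,5)
Op 9: merge R1<->R0 -> R1=(6,0,5) R0=(6,0,5)
Op 10: merge R1<->R0 -> R1=(6,0,5) R0=(6,0,5)
Op 11: inc R2 by 4 -> R2=(5,0,9) value=14

Answer: 11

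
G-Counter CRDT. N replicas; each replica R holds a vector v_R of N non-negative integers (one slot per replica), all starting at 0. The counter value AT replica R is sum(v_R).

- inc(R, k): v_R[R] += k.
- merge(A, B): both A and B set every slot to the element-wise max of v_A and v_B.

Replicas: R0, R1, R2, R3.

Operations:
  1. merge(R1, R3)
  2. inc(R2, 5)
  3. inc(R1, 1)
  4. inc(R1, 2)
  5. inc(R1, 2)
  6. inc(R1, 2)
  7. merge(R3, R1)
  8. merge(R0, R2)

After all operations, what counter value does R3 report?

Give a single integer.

Op 1: merge R1<->R3 -> R1=(0,0,0,0) R3=(0,0,0,0)
Op 2: inc R2 by 5 -> R2=(0,0,5,0) value=5
Op 3: inc R1 by 1 -> R1=(0,1,0,0) value=1
Op 4: inc R1 by 2 -> R1=(0,3,0,0) value=3
Op 5: inc R1 by 2 -> R1=(0,5,0,0) value=5
Op 6: inc R1 by 2 -> R1=(0,7,0,0) value=7
Op 7: merge R3<->R1 -> R3=(0,7,0,0) R1=(0,7,0,0)
Op 8: merge R0<->R2 -> R0=(0,0,5,0) R2=(0,0,5,0)

Answer: 7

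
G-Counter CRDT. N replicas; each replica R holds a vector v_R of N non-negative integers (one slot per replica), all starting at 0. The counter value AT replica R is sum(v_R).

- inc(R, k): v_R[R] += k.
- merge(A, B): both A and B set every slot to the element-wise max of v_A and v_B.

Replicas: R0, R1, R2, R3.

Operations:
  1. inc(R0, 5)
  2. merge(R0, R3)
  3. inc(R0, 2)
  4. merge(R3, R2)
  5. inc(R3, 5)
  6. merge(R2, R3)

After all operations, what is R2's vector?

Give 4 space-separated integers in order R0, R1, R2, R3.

Answer: 5 0 0 5

Derivation:
Op 1: inc R0 by 5 -> R0=(5,0,0,0) value=5
Op 2: merge R0<->R3 -> R0=(5,0,0,0) R3=(5,0,0,0)
Op 3: inc R0 by 2 -> R0=(7,0,0,0) value=7
Op 4: merge R3<->R2 -> R3=(5,0,0,0) R2=(5,0,0,0)
Op 5: inc R3 by 5 -> R3=(5,0,0,5) value=10
Op 6: merge R2<->R3 -> R2=(5,0,0,5) R3=(5,0,0,5)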